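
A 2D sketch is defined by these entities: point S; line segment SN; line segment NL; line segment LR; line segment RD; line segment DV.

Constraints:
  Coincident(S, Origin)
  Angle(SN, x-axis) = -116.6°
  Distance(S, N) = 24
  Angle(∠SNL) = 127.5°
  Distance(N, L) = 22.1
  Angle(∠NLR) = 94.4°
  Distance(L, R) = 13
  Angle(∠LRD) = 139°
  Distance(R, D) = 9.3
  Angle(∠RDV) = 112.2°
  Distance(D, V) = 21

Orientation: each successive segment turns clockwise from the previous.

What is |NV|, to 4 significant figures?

15.46

S is at the origin; SN runs at -116.6° with length 24.0, so N = (-10.75, -21.46). ∠SNL = 127.5° gives NL at -169.1° from the x-axis; with |NL| = 22.1, L = (-32.45, -25.64). ∠NLR = 94.4° gives LR at 105.3° from the x-axis; with |LR| = 13.0, R = (-35.88, -13.10). ∠LRD = 139.0° gives RD at 64.30° from the x-axis; with |RD| = 9.3, D = (-31.84, -4.719). ∠RDV = 112.2° gives DV at -3.500° from the x-axis; with |DV| = 21.0, V = (-10.88, -6.001). Then |NV| = |V − N| = 15.46.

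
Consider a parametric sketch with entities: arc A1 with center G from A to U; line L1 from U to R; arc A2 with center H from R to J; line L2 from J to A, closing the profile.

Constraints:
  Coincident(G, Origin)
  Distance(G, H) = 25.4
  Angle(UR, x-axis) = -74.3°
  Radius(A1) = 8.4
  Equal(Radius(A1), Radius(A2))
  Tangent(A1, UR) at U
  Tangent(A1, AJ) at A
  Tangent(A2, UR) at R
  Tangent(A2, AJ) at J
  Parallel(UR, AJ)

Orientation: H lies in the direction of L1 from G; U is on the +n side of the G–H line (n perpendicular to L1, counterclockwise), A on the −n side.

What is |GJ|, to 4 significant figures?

26.75

The slot axis is L1's direction at -74.3°, so u = (cos -74.3°, sin -74.3°) = (0.2706, -0.9627) and n = (−sin -74.3°, cos -74.3°) = (0.9627, 0.2706). G is at the origin and H lies 25.4 along u from G, so H = 25.4·u = (6.873, -24.45). Tangency of A1 to both parallel lines with radius 8.4 puts U and A at G ± 8.4·n: U = (8.087, 2.273), A = (-8.087, -2.273). Equal radii place R and J the same way about H: R = H + 8.4·n = (14.96, -22.18), J = H − 8.4·n = (-1.213, -26.73). Then |GJ| = |J − G| = 26.75.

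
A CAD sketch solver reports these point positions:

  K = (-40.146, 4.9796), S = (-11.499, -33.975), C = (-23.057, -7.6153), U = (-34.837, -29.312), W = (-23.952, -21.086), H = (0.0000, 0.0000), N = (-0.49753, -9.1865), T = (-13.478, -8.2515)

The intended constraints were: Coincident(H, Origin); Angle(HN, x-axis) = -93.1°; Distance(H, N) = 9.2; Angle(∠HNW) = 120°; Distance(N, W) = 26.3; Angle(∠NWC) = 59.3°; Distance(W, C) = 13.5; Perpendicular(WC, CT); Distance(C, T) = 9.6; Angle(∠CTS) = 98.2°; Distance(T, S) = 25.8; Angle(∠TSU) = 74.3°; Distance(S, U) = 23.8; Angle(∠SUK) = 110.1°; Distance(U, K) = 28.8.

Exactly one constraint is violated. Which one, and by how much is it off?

Distance(U, K) = 28.8 — off by 5.90.

H = (0.00, 0.00) ✓; HN at -93.10° ✓; |HN| = 9.200 ✓; ∠HNW = 120.0° ✓; |NW| = 26.30 ✓; ∠NWC = 59.30° ✓; |WC| = 13.50 ✓; ∠(WC, CT) = 90.00° ✓; |CT| = 9.600 ✓; ∠CTS = 98.20° ✓; |TS| = 25.80 ✓; ∠TSU = 74.30° ✓; |SU| = 23.80 ✓; ∠SUK = 110.1° ✓; |UK| = 34.70 ✗.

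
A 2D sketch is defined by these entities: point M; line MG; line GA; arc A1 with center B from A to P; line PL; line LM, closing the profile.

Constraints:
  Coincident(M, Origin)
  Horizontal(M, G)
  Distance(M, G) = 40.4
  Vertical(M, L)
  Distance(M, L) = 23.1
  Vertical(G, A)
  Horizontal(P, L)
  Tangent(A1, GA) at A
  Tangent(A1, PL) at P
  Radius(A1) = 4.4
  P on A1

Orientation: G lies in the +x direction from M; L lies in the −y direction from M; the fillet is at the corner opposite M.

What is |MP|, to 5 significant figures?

42.774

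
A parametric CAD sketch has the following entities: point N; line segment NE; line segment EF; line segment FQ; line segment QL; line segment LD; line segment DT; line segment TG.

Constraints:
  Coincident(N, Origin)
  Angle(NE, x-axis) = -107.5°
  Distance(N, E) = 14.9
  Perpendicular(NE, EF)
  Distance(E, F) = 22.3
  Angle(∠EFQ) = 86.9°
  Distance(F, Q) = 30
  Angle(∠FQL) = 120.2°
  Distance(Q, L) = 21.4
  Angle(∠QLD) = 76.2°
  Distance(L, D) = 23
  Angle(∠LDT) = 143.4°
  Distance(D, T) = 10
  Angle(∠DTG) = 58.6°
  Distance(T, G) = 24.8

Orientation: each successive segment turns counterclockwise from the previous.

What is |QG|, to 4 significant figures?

6.258

N is at the origin; NE runs at -107.5° with length 14.9, so E = (-4.481, -14.21). The perpendicularity gives EF at right angles to NE, so EF runs at -17.50°; with |EF| = 22.3, F = (16.79, -20.92). ∠EFQ = 86.9° gives FQ at 75.60° from the x-axis; with |FQ| = 30.0, Q = (24.25, 8.141). ∠FQL = 120.2° gives QL at 135.4° from the x-axis; with |QL| = 21.4, L = (9.011, 23.17). ∠QLD = 76.2° gives LD at -120.8° from the x-axis; with |LD| = 23.0, D = (-2.766, 3.411). ∠LDT = 143.4° gives DT at -84.20° from the x-axis; with |DT| = 10.0, T = (-1.756, -6.537). ∠DTG = 58.6° gives TG at 37.20° from the x-axis; with |TG| = 24.8, G = (18.00, 8.457). Then |QG| = |G − Q| = 6.258.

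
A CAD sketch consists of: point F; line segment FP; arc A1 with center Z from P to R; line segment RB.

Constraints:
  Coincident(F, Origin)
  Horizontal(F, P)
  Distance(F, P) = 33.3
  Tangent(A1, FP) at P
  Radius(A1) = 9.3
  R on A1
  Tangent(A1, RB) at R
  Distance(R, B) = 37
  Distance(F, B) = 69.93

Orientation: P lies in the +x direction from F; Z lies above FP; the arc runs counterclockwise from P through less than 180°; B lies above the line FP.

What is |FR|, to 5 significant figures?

41.769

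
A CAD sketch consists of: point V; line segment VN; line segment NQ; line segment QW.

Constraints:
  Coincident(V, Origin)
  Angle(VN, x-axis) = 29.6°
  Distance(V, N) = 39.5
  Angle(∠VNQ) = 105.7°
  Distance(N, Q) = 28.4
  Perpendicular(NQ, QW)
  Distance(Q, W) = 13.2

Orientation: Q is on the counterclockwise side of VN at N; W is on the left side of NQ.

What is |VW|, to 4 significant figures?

46.31

∠VNQ = 105.7°, so NQ runs at 29.6° + (180° − 105.7°) = 103.9° from the x-axis; with |NQ| = 28.4, Q = N + 28.4·(cos 103.9°, sin 103.9°) = (27.52, 47.08). NQ is perpendicular to QW; with |QW| = 13.2 on the left of NQ, W = Q + 13.2·(-0.9707, -0.2402) = (14.71, 43.91). Then |VW| = |W − V| = 46.31.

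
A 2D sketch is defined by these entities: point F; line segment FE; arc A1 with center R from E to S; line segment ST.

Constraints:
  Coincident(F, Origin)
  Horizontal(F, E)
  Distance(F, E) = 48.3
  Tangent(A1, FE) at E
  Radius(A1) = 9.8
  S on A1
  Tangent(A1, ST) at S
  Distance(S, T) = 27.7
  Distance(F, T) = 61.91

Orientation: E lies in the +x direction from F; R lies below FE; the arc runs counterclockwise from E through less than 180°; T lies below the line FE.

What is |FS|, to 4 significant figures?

41.12

Checks: ∠(RE, EF) = 90.00° ✓; |RS| = 9.800 ✓; ∠(RS, ST) = 90.00° ✓; |ST| = 27.70 ✓; |FT| = 61.91 ✓.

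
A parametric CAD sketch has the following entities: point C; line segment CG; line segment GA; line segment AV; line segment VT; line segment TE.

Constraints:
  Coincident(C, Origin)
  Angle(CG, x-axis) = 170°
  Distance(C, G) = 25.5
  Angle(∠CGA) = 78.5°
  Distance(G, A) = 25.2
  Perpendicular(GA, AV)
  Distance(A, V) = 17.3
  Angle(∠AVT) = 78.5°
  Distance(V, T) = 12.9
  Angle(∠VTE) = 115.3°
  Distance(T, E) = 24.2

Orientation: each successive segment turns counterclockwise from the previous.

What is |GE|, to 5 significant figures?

11.092

∠AVT = 78.5° gives VT at 103.00° from the x-axis; with |VT| = 12.9, T = (-10.061, -7.7411). ∠VTE = 115.3° gives TE at 167.70° from the x-axis; with |TE| = 24.2, E = (-33.705, -2.5858). Then |GE| = |E − G| = 11.092.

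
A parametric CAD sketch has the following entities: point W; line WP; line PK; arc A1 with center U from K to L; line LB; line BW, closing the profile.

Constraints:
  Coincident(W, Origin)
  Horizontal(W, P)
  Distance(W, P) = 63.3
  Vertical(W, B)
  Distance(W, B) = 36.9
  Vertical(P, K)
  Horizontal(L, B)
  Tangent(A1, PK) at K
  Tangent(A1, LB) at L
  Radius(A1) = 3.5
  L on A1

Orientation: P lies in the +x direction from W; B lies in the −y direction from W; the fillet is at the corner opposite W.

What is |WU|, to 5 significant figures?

68.495

WB is vertical with |WB| = 36.9 and B on the −y side, so B = (0.0000, -36.900). The virtual corner opposite W is at (63.300, -36.900). The tangent condition forces UK to be normal to PK and A1 meets LB tangentially, so UL is at right angles to LB, with radius 3.5, so the center U sits 3.5 in from both sides at U = (59.800, -33.400). Then |WU| = |U − W| = 68.495.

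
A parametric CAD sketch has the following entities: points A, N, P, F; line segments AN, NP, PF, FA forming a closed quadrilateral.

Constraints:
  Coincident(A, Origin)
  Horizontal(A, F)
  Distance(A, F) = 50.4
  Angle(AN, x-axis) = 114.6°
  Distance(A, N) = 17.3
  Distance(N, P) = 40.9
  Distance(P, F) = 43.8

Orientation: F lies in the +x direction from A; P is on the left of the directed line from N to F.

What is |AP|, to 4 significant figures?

46.39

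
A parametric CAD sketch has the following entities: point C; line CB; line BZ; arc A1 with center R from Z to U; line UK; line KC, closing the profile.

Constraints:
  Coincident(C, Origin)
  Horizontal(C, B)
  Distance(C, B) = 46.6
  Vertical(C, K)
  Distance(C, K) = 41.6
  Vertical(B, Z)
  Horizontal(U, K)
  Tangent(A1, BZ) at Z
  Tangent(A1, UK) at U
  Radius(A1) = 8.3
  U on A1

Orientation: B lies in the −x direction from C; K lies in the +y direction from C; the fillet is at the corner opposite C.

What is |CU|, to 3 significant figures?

56.5

The virtual corner opposite C is at (-46.6, 41.6). Since A1 is tangent to BZ there, RZ ⟂ BZ and A1 meets UK tangentially, so RU is at right angles to UK, with radius 8.3, so the center R sits 8.3 in from both sides at R = (-38.3, 33.3). That places the tangent points at Z = (-46.6, 33.3) on BZ and U = (-38.3, 41.6) on UK. Then |CU| = |U − C| = 56.5.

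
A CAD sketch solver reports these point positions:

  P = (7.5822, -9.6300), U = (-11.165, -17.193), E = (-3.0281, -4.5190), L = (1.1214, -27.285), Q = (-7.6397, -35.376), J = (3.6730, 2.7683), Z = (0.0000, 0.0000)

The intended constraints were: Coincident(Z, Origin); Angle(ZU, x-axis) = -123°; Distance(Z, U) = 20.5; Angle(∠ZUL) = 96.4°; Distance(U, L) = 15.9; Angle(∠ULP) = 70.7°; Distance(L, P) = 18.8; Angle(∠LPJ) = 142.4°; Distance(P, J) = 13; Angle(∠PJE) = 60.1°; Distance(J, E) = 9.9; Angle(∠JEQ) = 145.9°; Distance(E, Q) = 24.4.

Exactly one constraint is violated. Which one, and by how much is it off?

Distance(E, Q) = 24.4 — off by 6.80.

Z = (0.00, 0.00) ✓; ZU at -123.0° ✓; |ZU| = 20.50 ✓; ∠ZUL = 96.40° ✓; |UL| = 15.90 ✓; ∠ULP = 70.70° ✓; |LP| = 18.80 ✓; ∠LPJ = 142.4° ✓; |PJ| = 13.00 ✓; ∠PJE = 60.10° ✓; |JE| = 9.900 ✓; ∠JEQ = 145.9° ✓; |EQ| = 31.20 ✗.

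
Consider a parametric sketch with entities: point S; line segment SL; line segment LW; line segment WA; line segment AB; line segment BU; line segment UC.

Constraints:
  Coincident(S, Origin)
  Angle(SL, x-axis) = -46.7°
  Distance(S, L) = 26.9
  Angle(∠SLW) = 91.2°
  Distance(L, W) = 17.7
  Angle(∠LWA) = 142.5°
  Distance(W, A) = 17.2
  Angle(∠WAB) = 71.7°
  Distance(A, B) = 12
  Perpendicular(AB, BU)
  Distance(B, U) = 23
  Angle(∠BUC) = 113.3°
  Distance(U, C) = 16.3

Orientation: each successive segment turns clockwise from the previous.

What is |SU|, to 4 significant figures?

30.10

S is at the origin; SL runs at -46.7° with length 26.9, so L = (18.45, -19.58). ∠SLW = 91.2° gives LW at -135.5° from the x-axis; with |LW| = 17.7, W = (5.824, -31.98). ∠LWA = 142.5° gives WA at -173.0° from the x-axis; with |WA| = 17.2, A = (-11.25, -34.08). ∠WAB = 71.7° gives AB at 78.70° from the x-axis; with |AB| = 12.0, B = (-8.896, -22.31). The perpendicularity gives BU at right angles to AB, so BU runs at -11.30°; with |BU| = 23.0, U = (13.66, -26.82). Then |SU| = |U − S| = 30.10.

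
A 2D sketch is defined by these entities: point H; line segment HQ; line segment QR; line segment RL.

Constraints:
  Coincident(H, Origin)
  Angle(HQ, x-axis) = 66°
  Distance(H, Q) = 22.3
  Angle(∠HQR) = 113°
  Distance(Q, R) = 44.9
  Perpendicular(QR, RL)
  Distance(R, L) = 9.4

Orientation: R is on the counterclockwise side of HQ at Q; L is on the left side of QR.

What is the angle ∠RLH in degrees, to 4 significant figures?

101.7°

H is at the origin; HQ runs at 66.0° with length 22.3, so Q = 22.3·(cos 66.0°, sin 66.0°) = (9.070, 20.37). ∠HQR = 113.0°, so QR runs at 66.0° + (180° − 113.0°) = 133.0° from the x-axis; with |QR| = 44.9, R = Q + 44.9·(cos 133.0°, sin 133.0°) = (-21.55, 53.21). The perpendicularity gives RL at right angles to QR; with |RL| = 9.4 on the left of QR, L = R + 9.4·(-0.7314, -0.6820) = (-28.43, 46.80). Then cos ∠RLH = LR·LH / (|LR||LH|), giving 101.7°.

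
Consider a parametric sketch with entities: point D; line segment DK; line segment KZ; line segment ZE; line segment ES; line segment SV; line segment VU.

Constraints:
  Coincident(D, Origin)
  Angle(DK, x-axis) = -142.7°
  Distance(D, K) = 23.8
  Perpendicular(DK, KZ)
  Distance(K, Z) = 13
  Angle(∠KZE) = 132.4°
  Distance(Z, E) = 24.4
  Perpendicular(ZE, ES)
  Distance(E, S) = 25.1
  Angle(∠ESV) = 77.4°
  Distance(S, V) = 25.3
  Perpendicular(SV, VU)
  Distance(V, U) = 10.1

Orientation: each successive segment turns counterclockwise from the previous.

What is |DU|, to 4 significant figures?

17.35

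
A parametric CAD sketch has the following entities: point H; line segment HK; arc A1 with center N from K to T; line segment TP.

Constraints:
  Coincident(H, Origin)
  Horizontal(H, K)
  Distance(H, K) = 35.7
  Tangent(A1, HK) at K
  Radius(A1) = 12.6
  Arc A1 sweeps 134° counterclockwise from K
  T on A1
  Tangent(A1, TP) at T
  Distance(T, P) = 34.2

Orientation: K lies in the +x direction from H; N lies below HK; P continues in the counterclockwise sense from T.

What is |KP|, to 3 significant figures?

48.2

H is at the origin; HK is horizontal with |HK| = 35.7 and K on the +x side, so K = (35.7, 0.00). Since A1 is tangent to HK there, NK ⟂ HK, so N = K + (0, -12.6) = (35.7, -12.6). On A1, K sits at bearing 90° from N; a 134° counterclockwise sweep puts T at bearing 224°, so T = N + 12.6·(cos 224°, sin 224°) = (26.6, -21.4). Since A1 is tangent to TP there, NT ⟂ TP, so TP runs along (−sin 224°, cos 224°); with |TP| = 34.2, P = (50.4, -46.0). Then |KP| = |P − K| = 48.2.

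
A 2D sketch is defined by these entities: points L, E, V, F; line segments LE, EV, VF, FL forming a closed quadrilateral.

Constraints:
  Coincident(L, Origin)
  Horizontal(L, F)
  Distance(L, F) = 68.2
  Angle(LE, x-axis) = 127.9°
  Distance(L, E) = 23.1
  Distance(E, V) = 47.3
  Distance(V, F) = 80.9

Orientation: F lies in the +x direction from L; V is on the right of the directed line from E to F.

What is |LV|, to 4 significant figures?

29.56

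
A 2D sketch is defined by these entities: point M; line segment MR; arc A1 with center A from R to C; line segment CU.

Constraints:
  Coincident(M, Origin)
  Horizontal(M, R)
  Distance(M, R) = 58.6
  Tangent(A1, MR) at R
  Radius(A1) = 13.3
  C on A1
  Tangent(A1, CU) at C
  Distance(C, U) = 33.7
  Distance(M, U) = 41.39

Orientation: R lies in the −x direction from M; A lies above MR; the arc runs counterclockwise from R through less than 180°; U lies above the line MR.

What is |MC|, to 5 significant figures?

48.484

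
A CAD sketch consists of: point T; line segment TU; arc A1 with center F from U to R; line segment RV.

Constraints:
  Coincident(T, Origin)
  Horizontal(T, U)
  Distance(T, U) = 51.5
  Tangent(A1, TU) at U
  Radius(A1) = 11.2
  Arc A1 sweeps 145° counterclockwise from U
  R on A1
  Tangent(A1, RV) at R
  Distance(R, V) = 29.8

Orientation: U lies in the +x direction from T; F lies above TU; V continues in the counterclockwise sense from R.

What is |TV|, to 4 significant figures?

50.27

On A1, U sits at bearing -90° from F; a 145° counterclockwise sweep puts R at bearing 55°, so R = F + 11.2·(cos 55°, sin 55°) = (57.92, 20.37). A1 meets RV tangentially, so FR is at right angles to RV, so RV runs along (−sin 55°, cos 55°); with |RV| = 29.8, V = (33.51, 37.47). Then |TV| = |V − T| = 50.27.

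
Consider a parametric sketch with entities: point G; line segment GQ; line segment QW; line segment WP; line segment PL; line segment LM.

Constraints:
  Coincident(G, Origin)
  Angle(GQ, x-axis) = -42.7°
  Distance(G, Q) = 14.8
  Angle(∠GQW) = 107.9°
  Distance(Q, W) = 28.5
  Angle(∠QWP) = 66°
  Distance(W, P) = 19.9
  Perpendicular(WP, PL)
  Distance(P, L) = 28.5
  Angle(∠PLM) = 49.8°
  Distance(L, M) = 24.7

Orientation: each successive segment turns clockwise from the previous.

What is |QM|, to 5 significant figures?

17.121

The perpendicularity gives PL at right angles to WP, so PL runs at 41.200°; with |PL| = 28.5, L = (7.2583, -2.1627). ∠PLM = 49.8° gives LM at -89.000° from the x-axis; with |LM| = 24.7, M = (7.6893, -26.859). Then |QM| = |M − Q| = 17.121.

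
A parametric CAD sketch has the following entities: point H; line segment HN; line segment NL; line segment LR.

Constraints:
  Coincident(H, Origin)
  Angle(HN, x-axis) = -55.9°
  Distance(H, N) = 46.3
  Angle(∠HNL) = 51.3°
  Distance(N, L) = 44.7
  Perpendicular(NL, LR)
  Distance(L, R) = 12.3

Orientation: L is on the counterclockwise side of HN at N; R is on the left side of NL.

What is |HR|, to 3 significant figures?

28.6

H is at the origin; HN runs at -55.9° with length 46.3, so N = 46.3·(cos -55.9°, sin -55.9°) = (26.0, -38.3). ∠HNL = 51.3°, so NL runs at -55.9° + (180° − 51.3°) = 72.8° from the x-axis; with |NL| = 44.7, L = N + 44.7·(cos 72.8°, sin 72.8°) = (39.2, 4.36). NL ⟂ LR; with |LR| = 12.3 on the left of NL, R = L + 12.3·(-0.955, 0.296) = (27.4, 8.00). Then |HR| = |R − H| = 28.6.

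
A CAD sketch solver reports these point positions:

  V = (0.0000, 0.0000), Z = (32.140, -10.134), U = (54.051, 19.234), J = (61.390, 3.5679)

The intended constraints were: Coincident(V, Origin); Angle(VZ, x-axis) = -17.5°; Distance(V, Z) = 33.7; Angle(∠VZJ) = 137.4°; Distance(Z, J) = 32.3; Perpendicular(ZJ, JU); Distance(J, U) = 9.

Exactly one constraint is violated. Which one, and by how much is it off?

Distance(J, U) = 9 — off by 8.30.

V = (0.00, 0.00) ✓; VZ at -17.50° ✓; |VZ| = 33.70 ✓; ∠VZJ = 137.4° ✓; |ZJ| = 32.30 ✓; ∠(ZJ, JU) = 90.00° ✓; |JU| = 17.30 ✗.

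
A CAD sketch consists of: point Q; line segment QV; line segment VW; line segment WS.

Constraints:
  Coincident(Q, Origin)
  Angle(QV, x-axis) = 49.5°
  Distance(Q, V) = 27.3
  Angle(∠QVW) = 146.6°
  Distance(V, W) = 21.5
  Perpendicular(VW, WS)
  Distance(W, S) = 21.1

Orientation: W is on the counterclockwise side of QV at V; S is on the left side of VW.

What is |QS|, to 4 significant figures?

44.71

∠QVW = 146.6°, so VW runs at 49.5° + (180° − 146.6°) = 82.90° from the x-axis; with |VW| = 21.5, W = V + 21.5·(cos 82.90°, sin 82.90°) = (20.39, 42.09). VW ⟂ WS; with |WS| = 21.1 on the left of VW, S = W + 21.1·(-0.9923, 0.1236) = (-0.5508, 44.70). Then |QS| = |S − Q| = 44.71.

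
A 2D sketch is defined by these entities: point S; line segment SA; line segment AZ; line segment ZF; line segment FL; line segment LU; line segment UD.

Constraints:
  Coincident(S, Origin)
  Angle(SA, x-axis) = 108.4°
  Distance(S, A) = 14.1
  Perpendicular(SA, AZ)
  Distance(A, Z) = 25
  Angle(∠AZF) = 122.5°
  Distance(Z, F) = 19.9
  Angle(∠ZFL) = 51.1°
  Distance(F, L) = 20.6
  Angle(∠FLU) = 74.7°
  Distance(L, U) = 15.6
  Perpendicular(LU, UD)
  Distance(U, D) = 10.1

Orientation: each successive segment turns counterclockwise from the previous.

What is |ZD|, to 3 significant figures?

6.54

∠FLU = 74.7° gives LU at 130° from the x-axis; with |LU| = 15.6, U = (-24.4, 6.76). LU ⟂ UD, so UD runs at -140°; with |UD| = 10.1, D = (-32.1, 0.255). Then |ZD| = |D − Z| = 6.54.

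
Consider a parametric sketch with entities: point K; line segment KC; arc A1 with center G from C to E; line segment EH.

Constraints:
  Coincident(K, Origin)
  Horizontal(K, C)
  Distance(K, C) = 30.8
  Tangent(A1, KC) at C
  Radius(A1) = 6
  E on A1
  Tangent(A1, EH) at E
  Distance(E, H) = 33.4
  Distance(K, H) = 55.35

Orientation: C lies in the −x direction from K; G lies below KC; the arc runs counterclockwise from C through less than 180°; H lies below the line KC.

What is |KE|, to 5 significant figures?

37.192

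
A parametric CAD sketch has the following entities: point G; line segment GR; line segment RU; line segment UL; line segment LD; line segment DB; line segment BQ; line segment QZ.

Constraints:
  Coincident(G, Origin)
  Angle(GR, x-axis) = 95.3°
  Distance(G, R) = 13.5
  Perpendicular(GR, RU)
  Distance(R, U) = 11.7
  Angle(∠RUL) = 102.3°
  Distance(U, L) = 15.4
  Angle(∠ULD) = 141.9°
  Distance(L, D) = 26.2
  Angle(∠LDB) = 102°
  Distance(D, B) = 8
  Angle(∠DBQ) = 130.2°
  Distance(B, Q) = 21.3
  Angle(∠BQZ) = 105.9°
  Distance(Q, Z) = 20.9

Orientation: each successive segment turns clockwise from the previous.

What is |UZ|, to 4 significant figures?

10.53

G is at the origin; GR runs at 95.3° with length 13.5, so R = (-1.247, 13.44). GR ⟂ RU, so RU runs at 5.300°; with |RU| = 11.7, U = (10.40, 14.52). ∠RUL = 102.3° gives UL at -72.40° from the x-axis; with |UL| = 15.4, L = (15.06, -0.1561). ∠ULD = 141.9° gives LD at -110.5° from the x-axis; with |LD| = 26.2, D = (5.884, -24.70). ∠LDB = 102.0° gives DB at 171.5° from the x-axis; with |DB| = 8.0, B = (-2.028, -23.51). ∠DBQ = 130.2° gives BQ at 121.7° from the x-axis; with |BQ| = 21.3, Q = (-13.22, -5.392). ∠BQZ = 105.9° gives QZ at 47.60° from the x-axis; with |QZ| = 20.9, Z = (0.8723, 10.04). Then |UZ| = |Z − U| = 10.53.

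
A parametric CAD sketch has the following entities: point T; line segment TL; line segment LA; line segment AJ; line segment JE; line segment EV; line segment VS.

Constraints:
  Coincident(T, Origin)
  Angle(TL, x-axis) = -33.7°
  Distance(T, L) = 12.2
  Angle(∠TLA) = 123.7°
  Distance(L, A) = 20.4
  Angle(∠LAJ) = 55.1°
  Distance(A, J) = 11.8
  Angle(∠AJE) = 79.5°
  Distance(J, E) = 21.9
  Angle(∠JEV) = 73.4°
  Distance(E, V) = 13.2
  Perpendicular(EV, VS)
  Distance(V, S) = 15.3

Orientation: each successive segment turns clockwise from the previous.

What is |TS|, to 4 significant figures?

25.43

T is at the origin; TL runs at -33.7° with length 12.2, so L = (10.15, -6.769). ∠TLA = 123.7° gives LA at -90.00° from the x-axis; with |LA| = 20.4, A = (10.15, -27.17). ∠LAJ = 55.1° gives AJ at 145.1° from the x-axis; with |AJ| = 11.8, J = (0.4720, -20.42). ∠AJE = 79.5° gives JE at 44.60° from the x-axis; with |JE| = 21.9, E = (16.07, -5.041). ∠JEV = 73.4° gives EV at -62.00° from the x-axis; with |EV| = 13.2, V = (22.26, -16.70). EV ⟂ VS, so VS runs at -152.0°; with |VS| = 15.3, S = (8.753, -23.88). Then |TS| = |S − T| = 25.43.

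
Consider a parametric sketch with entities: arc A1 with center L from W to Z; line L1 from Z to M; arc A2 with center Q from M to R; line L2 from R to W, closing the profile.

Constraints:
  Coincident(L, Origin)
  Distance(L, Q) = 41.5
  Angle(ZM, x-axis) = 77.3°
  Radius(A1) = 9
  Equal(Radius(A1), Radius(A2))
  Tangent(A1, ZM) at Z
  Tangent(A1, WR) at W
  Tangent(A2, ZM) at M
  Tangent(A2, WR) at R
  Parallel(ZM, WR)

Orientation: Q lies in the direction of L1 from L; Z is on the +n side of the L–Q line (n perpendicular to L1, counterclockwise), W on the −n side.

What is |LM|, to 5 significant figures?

42.465

The slot axis is L1's direction at 77.3°, so u = (cos 77.3°, sin 77.3°) = (0.21985, 0.97553) and n = (−sin 77.3°, cos 77.3°) = (-0.97553, 0.21985). L is at the origin and Q lies 41.5 along u from L, so Q = 41.5·u = (9.1236, 40.485). Tangency of A1 to both parallel lines with radius 9.0 puts Z and W at L ± 9.0·n: Z = (-8.7798, 1.9786), W = (8.7798, -1.9786). Equal radii place M and R the same way about Q: M = Q + 9.0·n = (0.34381, 42.463), R = Q − 9.0·n = (17.903, 38.506). Then |LM| = |M − L| = 42.465.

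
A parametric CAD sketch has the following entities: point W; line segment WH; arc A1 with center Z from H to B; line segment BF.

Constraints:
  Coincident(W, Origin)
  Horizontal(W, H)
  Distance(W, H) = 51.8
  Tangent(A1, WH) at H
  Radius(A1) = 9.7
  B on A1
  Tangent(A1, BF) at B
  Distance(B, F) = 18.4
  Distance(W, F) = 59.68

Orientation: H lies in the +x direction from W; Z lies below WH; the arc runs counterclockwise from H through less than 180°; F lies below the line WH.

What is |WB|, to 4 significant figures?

45.33

W is at the origin; W and H share the same y with |WH| = 51.8 and H on the +x side, so H = (51.80, 0.000). The tangent condition forces ZH to be normal to WH, so Z = H + (0, -9.7) = (51.80, -9.700). Since ZB ⟂ BF (tangency), |ZF| = √(9.7² + 18.4²) = 20.80 regardless of where B sits on A1. So F lies on both circle(W, 59.68) and circle(Z, 20.80); the below-WH intersection is F = (51.30, -30.49). B is the foot of the tangent from F: B = (43.11, -14.02).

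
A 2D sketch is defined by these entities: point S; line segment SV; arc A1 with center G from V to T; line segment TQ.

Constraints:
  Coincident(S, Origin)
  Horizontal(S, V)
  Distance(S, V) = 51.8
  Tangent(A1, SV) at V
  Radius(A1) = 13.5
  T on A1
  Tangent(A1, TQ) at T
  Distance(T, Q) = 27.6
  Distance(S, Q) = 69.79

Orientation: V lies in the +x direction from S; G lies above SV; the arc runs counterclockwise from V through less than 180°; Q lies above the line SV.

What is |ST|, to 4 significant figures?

66.94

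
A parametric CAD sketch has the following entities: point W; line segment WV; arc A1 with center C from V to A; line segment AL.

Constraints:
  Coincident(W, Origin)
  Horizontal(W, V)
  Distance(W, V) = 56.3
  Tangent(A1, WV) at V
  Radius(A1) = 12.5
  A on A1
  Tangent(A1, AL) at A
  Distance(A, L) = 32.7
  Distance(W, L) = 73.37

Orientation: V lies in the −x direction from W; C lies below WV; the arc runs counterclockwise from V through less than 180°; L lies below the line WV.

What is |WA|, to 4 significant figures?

70.04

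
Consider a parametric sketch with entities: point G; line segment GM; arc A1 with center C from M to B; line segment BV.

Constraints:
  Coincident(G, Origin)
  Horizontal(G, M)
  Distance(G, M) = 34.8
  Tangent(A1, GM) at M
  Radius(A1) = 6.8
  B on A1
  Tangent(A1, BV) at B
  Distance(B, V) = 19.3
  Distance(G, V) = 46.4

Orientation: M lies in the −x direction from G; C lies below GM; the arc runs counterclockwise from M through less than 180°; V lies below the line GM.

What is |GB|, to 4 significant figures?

42.26

Checks: |CB| = 6.800 ✓; ∠(CB, BV) = 90.00° ✓; |BV| = 19.30 ✓; |GV| = 46.40 ✓.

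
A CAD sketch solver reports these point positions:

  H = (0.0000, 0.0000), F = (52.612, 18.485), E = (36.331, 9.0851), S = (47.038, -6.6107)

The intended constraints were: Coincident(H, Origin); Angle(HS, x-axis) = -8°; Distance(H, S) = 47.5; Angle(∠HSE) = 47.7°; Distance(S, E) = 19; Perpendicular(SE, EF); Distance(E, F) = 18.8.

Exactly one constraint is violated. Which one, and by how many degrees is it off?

Perpendicular(SE, EF) — off by 4.30°.

H = (0.00, 0.00) ✓; HS at -8.000° ✓; |HS| = 47.50 ✓; ∠HSE = 47.70° ✓; |SE| = 19.00 ✓; ∠(SE, EF) = 94.30° ✗; |EF| = 18.80 ✓.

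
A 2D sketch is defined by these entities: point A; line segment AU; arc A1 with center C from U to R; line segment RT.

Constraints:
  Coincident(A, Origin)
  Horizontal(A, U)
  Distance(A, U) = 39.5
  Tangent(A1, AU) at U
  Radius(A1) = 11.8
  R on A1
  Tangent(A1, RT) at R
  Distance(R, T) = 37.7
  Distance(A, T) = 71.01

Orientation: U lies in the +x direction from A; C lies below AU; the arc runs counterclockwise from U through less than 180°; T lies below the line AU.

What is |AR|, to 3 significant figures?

34.9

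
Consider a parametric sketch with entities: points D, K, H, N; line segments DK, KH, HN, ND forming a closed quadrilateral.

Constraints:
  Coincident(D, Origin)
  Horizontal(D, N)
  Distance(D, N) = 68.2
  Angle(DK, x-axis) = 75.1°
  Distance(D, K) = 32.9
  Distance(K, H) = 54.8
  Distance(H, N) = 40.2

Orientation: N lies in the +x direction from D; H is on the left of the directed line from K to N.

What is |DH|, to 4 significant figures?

74.25

D is at the origin; D and N share the same y with |DN| = 68.2 and N in +x, so N = (68.2, 0). DK runs at 75.1° with |DK| = 32.9, so K = (8.460, 31.79). H is determined by |KH| = 54.8 and |HN| = 40.2 together: it lies at the intersection of circle(K, 54.8) and circle(N, 40.2). With |KN| = 67.67, the foot of the radical line on KN is 44.08 from K and the perpendicular offset is √(54.8² − 44.08²) = 32.55. Taking the left-of-KN solution: H = (62.67, 39.82).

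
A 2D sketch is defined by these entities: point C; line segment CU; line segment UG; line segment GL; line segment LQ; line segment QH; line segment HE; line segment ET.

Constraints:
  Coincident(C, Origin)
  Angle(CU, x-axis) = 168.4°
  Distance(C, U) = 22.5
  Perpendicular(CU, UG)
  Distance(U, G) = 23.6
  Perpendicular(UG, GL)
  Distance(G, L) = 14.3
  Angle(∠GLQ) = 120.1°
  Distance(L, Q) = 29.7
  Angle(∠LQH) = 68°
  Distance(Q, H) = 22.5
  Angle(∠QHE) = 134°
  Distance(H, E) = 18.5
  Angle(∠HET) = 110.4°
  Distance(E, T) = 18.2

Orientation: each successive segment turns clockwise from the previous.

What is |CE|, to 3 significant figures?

30.8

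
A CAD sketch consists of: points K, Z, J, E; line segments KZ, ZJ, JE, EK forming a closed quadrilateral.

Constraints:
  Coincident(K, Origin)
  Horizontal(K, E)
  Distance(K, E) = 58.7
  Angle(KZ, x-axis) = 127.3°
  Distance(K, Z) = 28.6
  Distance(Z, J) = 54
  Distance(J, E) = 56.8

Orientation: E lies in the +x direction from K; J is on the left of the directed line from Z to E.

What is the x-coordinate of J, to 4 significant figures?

29.89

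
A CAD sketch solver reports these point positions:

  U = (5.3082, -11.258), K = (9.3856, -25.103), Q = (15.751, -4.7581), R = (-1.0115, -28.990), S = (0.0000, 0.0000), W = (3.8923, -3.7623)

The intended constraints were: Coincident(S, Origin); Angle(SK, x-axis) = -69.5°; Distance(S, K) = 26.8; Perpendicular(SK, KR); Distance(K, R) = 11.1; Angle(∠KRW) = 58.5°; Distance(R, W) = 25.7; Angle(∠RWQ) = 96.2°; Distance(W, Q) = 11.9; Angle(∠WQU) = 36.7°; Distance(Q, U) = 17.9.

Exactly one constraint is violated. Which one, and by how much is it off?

Distance(Q, U) = 17.9 — off by 5.60.

S = (0.00, 0.00) ✓; SK at -69.50° ✓; |SK| = 26.80 ✓; ∠(SK, KR) = 90.00° ✓; |KR| = 11.10 ✓; ∠KRW = 58.50° ✓; |RW| = 25.70 ✓; ∠RWQ = 96.20° ✓; |WQ| = 11.90 ✓; ∠WQU = 36.70° ✓; |QU| = 12.30 ✗.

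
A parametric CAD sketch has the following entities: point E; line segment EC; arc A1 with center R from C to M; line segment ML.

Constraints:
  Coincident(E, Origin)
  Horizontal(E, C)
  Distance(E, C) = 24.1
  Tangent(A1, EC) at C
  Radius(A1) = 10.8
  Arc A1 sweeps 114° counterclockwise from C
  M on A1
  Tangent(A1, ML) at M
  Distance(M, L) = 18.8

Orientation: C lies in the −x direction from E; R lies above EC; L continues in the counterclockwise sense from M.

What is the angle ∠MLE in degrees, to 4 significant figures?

10.06°

On A1, C sits at bearing -90° from R; a 114° counterclockwise sweep puts M at bearing 24°, so M = R + 10.8·(cos 24°, sin 24°) = (-14.23, 15.19). Since A1 is tangent to ML there, RM ⟂ ML, so ML runs along (−sin 24°, cos 24°); with |ML| = 18.8, L = (-21.88, 32.37). Then cos ∠MLE = LM·LE / (|LM||LE|), giving 10.06°.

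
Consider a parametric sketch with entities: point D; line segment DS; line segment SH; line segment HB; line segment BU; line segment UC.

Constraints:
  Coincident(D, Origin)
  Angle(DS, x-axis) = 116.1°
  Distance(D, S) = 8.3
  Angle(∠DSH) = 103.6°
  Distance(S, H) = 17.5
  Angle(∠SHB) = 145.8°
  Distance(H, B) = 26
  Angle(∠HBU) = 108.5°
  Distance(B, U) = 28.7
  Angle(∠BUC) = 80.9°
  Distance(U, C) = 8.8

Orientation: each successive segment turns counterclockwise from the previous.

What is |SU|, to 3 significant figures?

52.5

D is at the origin; DS runs at 116.1° with length 8.3, so S = (-3.65, 7.45). ∠DSH = 103.6° gives SH at -168° from the x-axis; with |SH| = 17.5, H = (-20.7, 3.67). ∠SHB = 145.8° gives HB at -133° from the x-axis; with |HB| = 26.0, B = (-38.6, -15.3). ∠HBU = 108.5° gives BU at -61.8° from the x-axis; with |BU| = 28.7, U = (-25.0, -40.5). Then |SU| = |U − S| = 52.5.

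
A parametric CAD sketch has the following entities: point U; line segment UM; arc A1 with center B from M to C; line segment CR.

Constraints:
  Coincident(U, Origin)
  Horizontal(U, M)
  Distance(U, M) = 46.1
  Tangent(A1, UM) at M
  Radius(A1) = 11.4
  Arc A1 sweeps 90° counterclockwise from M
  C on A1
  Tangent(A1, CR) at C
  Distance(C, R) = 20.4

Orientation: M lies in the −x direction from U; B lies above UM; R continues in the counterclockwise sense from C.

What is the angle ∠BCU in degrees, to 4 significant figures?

161.8°

U is at the origin; U and M share the same y with |UM| = 46.1 and M on the −x side, so M = (-46.10, 0.000). Tangency of A1 to UM means the radius BM is perpendicular to UM, so B = M + (0, 11.4) = (-46.10, 11.40). On A1, M sits at bearing -90° from B; a 90° counterclockwise sweep puts C at bearing 0°, so C = B + 11.4·(cos 0°, sin 0°) = (-34.70, 11.40). Then cos ∠BCU = CB·CU / (|CB||CU|), giving 161.8°.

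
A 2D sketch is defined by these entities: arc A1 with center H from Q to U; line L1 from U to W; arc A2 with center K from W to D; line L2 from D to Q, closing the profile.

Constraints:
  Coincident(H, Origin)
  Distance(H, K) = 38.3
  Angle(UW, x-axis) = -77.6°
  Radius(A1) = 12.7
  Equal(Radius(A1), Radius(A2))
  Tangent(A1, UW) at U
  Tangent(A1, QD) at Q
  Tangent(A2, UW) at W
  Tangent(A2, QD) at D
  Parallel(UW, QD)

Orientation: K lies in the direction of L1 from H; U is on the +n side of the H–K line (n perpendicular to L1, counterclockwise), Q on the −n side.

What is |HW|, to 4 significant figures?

40.35

Tangency of A1 to both parallel lines with radius 12.7 puts U and Q at H ± 12.7·n: U = (12.40, 2.727), Q = (-12.40, -2.727). Equal radii place W and D the same way about K: W = K + 12.7·n = (20.63, -34.68), D = K − 12.7·n = (-4.179, -40.13). Then |HW| = |W − H| = 40.35.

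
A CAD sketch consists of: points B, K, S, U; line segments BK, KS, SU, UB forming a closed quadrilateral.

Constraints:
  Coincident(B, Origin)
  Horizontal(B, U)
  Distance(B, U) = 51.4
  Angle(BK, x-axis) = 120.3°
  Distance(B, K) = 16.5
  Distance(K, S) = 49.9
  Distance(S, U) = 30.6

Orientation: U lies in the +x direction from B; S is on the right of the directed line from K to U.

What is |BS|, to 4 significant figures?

34.41

B is at the origin; BU is horizontal with |BU| = 51.4 and U in +x, so U = (51.4, 0). BK runs at 120.3° with |BK| = 16.5, so K = (-8.325, 14.25). S is determined by |KS| = 49.9 and |SU| = 30.6 together: it lies at the intersection of circle(K, 49.9) and circle(U, 30.6). With |KU| = 61.40, the foot of the radical line on KU is 43.35 from K and the perpendicular offset is √(49.9² − 43.35²) = 24.71. Taking the right-of-KU solution: S = (28.11, -19.85).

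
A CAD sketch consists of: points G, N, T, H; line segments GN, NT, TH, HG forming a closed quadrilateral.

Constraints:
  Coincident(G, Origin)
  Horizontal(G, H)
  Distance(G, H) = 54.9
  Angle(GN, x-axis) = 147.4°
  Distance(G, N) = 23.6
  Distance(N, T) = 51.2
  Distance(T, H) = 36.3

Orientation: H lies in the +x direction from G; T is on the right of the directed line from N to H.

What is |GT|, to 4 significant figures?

27.62

Checks: |NT| = 51.20 ✓; |TH| = 36.30 ✓.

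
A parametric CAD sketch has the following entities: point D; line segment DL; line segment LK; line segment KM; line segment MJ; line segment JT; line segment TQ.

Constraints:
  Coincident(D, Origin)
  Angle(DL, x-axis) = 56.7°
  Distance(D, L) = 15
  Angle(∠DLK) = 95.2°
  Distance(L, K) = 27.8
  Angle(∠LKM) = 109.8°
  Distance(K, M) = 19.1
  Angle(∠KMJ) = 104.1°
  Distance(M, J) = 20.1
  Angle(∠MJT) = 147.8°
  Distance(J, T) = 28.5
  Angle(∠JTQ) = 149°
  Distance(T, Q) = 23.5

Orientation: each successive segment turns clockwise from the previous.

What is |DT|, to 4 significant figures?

17.85

D is at the origin; DL runs at 56.7° with length 15.0, so L = (8.235, 12.54). ∠DLK = 95.2° gives LK at -28.10° from the x-axis; with |LK| = 27.8, K = (32.76, -0.5570). ∠LKM = 109.8° gives KM at -98.30° from the x-axis; with |KM| = 19.1, M = (30.00, -19.46). ∠KMJ = 104.1° gives MJ at -174.2° from the x-axis; with |MJ| = 20.1, J = (10.00, -21.49). ∠MJT = 147.8° gives JT at 153.6° from the x-axis; with |JT| = 28.5, T = (-15.52, -8.816). Then |DT| = |T − D| = 17.85.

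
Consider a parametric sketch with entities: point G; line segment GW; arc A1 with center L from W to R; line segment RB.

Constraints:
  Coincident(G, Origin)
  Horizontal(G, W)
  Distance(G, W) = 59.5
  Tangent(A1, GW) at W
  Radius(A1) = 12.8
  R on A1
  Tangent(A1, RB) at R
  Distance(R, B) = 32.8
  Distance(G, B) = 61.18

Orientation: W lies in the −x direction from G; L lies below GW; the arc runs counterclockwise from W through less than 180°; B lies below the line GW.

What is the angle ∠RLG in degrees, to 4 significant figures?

142.4°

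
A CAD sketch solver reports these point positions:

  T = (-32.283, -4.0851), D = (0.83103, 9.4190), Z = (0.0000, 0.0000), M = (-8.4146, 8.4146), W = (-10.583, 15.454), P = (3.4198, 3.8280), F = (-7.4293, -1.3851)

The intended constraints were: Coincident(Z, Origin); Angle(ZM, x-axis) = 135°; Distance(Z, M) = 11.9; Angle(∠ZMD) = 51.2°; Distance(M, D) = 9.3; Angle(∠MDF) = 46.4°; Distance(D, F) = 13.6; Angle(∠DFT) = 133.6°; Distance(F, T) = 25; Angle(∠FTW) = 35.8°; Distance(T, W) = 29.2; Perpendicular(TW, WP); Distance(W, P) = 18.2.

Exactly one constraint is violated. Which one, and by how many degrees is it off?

Perpendicular(TW, WP) — off by 8.30°.

Z = (0.00, 0.00) ✓; ZM at 135.0° ✓; |ZM| = 11.90 ✓; ∠ZMD = 51.20° ✓; |MD| = 9.300 ✓; ∠MDF = 46.40° ✓; |DF| = 13.60 ✓; ∠DFT = 133.6° ✓; |FT| = 25.00 ✓; ∠FTW = 35.80° ✓; |TW| = 29.20 ✓; ∠(TW, WP) = 81.70° ✗; |WP| = 18.20 ✓.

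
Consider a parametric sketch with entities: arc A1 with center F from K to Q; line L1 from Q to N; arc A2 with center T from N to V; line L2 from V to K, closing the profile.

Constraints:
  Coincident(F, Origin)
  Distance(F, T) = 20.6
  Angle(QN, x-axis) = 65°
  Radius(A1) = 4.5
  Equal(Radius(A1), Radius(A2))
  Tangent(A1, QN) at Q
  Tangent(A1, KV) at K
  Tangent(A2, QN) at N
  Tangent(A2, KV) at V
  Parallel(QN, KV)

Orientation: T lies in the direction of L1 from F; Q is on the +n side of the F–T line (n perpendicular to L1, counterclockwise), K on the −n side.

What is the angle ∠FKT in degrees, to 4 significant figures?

77.68°

F is at the origin and T lies 20.6 along u from F, so T = 20.6·u = (8.706, 18.67). Tangency of A1 to both parallel lines with radius 4.5 puts Q and K at F ± 4.5·n: Q = (-4.078, 1.902), K = (4.078, -1.902). Then cos ∠FKT = KF·KT / (|KF||KT|), giving 77.68°.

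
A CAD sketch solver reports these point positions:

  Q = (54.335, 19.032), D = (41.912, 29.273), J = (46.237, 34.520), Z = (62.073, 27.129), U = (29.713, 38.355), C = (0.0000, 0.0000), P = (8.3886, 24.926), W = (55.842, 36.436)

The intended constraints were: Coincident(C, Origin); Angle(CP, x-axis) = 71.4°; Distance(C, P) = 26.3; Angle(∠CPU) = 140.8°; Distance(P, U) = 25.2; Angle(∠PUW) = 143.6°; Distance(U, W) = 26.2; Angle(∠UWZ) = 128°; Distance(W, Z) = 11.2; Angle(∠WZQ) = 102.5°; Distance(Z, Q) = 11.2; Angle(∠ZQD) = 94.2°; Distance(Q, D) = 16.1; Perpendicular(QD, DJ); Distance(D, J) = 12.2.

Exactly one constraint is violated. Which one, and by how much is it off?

Distance(D, J) = 12.2 — off by 5.40.

C = (0.00, 0.00) ✓; CP at 71.40° ✓; |CP| = 26.30 ✓; ∠CPU = 140.8° ✓; |PU| = 25.20 ✓; ∠PUW = 143.6° ✓; |UW| = 26.20 ✓; ∠UWZ = 128.0° ✓; |WZ| = 11.20 ✓; ∠WZQ = 102.5° ✓; |ZQ| = 11.20 ✓; ∠ZQD = 94.20° ✓; |QD| = 16.10 ✓; ∠(QD, DJ) = 90.00° ✓; |DJ| = 6.800 ✗.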